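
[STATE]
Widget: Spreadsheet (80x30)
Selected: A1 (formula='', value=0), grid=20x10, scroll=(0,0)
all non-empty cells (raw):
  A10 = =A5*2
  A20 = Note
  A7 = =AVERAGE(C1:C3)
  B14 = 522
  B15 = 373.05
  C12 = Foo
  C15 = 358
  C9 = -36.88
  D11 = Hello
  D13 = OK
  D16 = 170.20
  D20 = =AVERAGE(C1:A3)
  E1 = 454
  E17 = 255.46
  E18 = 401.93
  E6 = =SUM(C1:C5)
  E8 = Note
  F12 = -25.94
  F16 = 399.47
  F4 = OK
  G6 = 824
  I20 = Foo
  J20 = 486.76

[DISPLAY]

A1:                                                                             
       A       B       C       D       E       F       G       H       I       J
--------------------------------------------------------------------------------
  1      [0]       0       0       0     454       0       0       0       0    
  2        0       0       0       0       0       0       0       0       0    
  3        0       0       0       0       0       0       0       0       0    
  4        0       0       0       0       0OK             0       0       0    
  5        0       0       0       0       0       0       0       0       0    
  6        0       0       0       0       0       0     824       0       0    
  7        0       0       0       0       0       0       0       0       0    
  8        0       0       0       0Note           0       0       0       0    
  9        0       0  -36.88       0       0       0       0       0       0    
 10        0       0       0       0       0       0       0       0       0    
 11        0       0       0Hello          0       0       0       0       0    
 12        0       0Foo            0       0  -25.94       0       0       0    
 13        0       0       0OK             0       0       0       0       0    
 14        0     522       0       0       0       0       0       0       0    
 15        0  373.05     358       0       0       0       0       0       0    
 16        0       0       0  170.20       0  399.47       0       0       0    
 17        0       0       0       0  255.46       0       0       0       0    
 18        0       0       0       0  401.93       0       0       0       0    
 19        0       0       0       0       0       0       0       0       0    
 20 Note           0       0       0       0       0       0       0Foo       48
                                                                                
                                                                                
                                                                                
                                                                                
                                                                                
                                                                                
                                                                                


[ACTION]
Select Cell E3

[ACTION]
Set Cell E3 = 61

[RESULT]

E3: 61                                                                          
       A       B       C       D       E       F       G       H       I       J
--------------------------------------------------------------------------------
  1        0       0       0       0     454       0       0       0       0    
  2        0       0       0       0       0       0       0       0       0    
  3        0       0       0       0    [61]       0       0       0       0    
  4        0       0       0       0       0OK             0       0       0    
  5        0       0       0       0       0       0       0       0       0    
  6        0       0       0       0       0       0     824       0       0    
  7        0       0       0       0       0       0       0       0       0    
  8        0       0       0       0Note           0       0       0       0    
  9        0       0  -36.88       0       0       0       0       0       0    
 10        0       0       0       0       0       0       0       0       0    
 11        0       0       0Hello          0       0       0       0       0    
 12        0       0Foo            0       0  -25.94       0       0       0    
 13        0       0       0OK             0       0       0       0       0    
 14        0     522       0       0       0       0       0       0       0    
 15        0  373.05     358       0       0       0       0       0       0    
 16        0       0       0  170.20       0  399.47       0       0       0    
 17        0       0       0       0  255.46       0       0       0       0    
 18        0       0       0       0  401.93       0       0       0       0    
 19        0       0       0       0       0       0       0       0       0    
 20 Note           0       0       0       0       0       0       0Foo       48
                                                                                
                                                                                
                                                                                
                                                                                
                                                                                
                                                                                
                                                                                


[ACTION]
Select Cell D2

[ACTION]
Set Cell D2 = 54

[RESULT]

D2: 54                                                                          
       A       B       C       D       E       F       G       H       I       J
--------------------------------------------------------------------------------
  1        0       0       0       0     454       0       0       0       0    
  2        0       0       0    [54]       0       0       0       0       0    
  3        0       0       0       0      61       0       0       0       0    
  4        0       0       0       0       0OK             0       0       0    
  5        0       0       0       0       0       0       0       0       0    
  6        0       0       0       0       0       0     824       0       0    
  7        0       0       0       0       0       0       0       0       0    
  8        0       0       0       0Note           0       0       0       0    
  9        0       0  -36.88       0       0       0       0       0       0    
 10        0       0       0       0       0       0       0       0       0    
 11        0       0       0Hello          0       0       0       0       0    
 12        0       0Foo            0       0  -25.94       0       0       0    
 13        0       0       0OK             0       0       0       0       0    
 14        0     522       0       0       0       0       0       0       0    
 15        0  373.05     358       0       0       0       0       0       0    
 16        0       0       0  170.20       0  399.47       0       0       0    
 17        0       0       0       0  255.46       0       0       0       0    
 18        0       0       0       0  401.93       0       0       0       0    
 19        0       0       0       0       0       0       0       0       0    
 20 Note           0       0       0       0       0       0       0Foo       48
                                                                                
                                                                                
                                                                                
                                                                                
                                                                                
                                                                                
                                                                                


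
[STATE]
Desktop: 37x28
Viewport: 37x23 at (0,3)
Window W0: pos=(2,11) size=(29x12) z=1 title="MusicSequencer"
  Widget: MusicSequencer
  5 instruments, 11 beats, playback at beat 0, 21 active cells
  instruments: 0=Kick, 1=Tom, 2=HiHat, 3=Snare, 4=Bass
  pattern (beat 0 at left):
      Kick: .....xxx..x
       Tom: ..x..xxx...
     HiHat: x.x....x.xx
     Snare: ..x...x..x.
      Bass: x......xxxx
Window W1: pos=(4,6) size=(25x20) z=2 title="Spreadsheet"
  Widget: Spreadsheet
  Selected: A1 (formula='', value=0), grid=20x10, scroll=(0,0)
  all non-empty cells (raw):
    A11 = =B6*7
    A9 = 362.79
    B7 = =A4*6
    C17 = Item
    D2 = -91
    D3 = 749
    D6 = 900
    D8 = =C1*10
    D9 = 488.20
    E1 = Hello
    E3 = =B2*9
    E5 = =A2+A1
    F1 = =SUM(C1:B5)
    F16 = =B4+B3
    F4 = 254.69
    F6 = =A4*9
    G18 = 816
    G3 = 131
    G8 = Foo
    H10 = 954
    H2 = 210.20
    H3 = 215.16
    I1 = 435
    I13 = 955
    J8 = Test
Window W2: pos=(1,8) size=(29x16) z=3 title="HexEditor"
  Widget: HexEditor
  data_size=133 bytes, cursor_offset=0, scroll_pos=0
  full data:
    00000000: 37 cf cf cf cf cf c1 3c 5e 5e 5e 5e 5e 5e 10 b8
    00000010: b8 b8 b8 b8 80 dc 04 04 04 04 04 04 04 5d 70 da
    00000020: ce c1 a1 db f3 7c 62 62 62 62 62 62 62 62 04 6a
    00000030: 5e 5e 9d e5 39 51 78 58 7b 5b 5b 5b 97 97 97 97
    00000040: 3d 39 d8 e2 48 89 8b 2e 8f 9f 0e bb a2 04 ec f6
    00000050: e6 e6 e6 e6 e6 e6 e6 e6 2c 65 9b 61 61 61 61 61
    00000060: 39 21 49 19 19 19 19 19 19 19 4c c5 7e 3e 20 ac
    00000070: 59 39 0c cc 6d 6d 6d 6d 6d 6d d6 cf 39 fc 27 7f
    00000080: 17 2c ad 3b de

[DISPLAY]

                                     
                                     
                                     
    ┏━━━━━━━━━━━━━━━━━━━━━━━┓        
    ┃ Spreadsheet           ┃        
 ┏━━━━━━━━━━━━━━━━━━━━━━━━━━━┓       
 ┃ HexEditor                 ┃       
 ┠───────────────────────────┨       
 ┃00000000  37 cf cf cf cf cf┃┓      
 ┃00000010  b8 b8 b8 b8 80 dc┃┃      
 ┃00000020  ce c1 a1 db f3 7c┃┨      
 ┃00000030  5e 5e 9d e5 39 51┃┃      
 ┃00000040  3d 39 d8 e2 48 89┃┃      
 ┃00000050  e6 e6 e6 e6 e6 e6┃┃      
 ┃00000060  39 21 49 19 19 19┃┃      
 ┃00000070  59 39 0c cc 6d 6d┃┃      
 ┃00000080  17 2c ad 3b de   ┃┃      
 ┃                           ┃┃      
 ┃                           ┃┃      
 ┃                           ┃┛      
 ┗━━━━━━━━━━━━━━━━━━━━━━━━━━━┛       
    ┃ 13        0       0   ┃        
    ┗━━━━━━━━━━━━━━━━━━━━━━━┛        


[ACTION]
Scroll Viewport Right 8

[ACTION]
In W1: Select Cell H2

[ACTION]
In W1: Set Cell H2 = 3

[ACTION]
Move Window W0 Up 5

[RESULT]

                                     
                                     
                                     
  ┏━┏━━━━━━━━━━━━━━━━━━━━━━━┓━┓      
  ┃ ┃ Spreadsheet           ┃ ┃      
 ┏━━━━━━━━━━━━━━━━━━━━━━━━━━━┓┨      
 ┃ HexEditor                 ┃┃      
 ┠───────────────────────────┨┃      
 ┃00000000  37 cf cf cf cf cf┃┃      
 ┃00000010  b8 b8 b8 b8 80 dc┃┃      
 ┃00000020  ce c1 a1 db f3 7c┃┃      
 ┃00000030  5e 5e 9d e5 39 51┃┃      
 ┃00000040  3d 39 d8 e2 48 89┃┃      
 ┃00000050  e6 e6 e6 e6 e6 e6┃┃      
 ┃00000060  39 21 49 19 19 19┃┛      
 ┃00000070  59 39 0c cc 6d 6d┃       
 ┃00000080  17 2c ad 3b de   ┃       
 ┃                           ┃       
 ┃                           ┃       
 ┃                           ┃       
 ┗━━━━━━━━━━━━━━━━━━━━━━━━━━━┛       
    ┃ 13        0       0   ┃        
    ┗━━━━━━━━━━━━━━━━━━━━━━━┛        


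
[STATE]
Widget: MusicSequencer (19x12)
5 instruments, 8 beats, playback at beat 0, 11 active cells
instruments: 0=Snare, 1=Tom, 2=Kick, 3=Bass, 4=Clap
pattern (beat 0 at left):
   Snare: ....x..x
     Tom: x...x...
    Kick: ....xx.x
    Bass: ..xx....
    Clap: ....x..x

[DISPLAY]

      ▼1234567     
 Snare····█··█     
   Tom█···█···     
  Kick····██·█     
  Bass··██····     
  Clap····█··█     
                   
                   
                   
                   
                   
                   


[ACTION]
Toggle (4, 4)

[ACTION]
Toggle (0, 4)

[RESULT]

      ▼1234567     
 Snare·······█     
   Tom█···█···     
  Kick····██·█     
  Bass··██····     
  Clap·······█     
                   
                   
                   
                   
                   
                   


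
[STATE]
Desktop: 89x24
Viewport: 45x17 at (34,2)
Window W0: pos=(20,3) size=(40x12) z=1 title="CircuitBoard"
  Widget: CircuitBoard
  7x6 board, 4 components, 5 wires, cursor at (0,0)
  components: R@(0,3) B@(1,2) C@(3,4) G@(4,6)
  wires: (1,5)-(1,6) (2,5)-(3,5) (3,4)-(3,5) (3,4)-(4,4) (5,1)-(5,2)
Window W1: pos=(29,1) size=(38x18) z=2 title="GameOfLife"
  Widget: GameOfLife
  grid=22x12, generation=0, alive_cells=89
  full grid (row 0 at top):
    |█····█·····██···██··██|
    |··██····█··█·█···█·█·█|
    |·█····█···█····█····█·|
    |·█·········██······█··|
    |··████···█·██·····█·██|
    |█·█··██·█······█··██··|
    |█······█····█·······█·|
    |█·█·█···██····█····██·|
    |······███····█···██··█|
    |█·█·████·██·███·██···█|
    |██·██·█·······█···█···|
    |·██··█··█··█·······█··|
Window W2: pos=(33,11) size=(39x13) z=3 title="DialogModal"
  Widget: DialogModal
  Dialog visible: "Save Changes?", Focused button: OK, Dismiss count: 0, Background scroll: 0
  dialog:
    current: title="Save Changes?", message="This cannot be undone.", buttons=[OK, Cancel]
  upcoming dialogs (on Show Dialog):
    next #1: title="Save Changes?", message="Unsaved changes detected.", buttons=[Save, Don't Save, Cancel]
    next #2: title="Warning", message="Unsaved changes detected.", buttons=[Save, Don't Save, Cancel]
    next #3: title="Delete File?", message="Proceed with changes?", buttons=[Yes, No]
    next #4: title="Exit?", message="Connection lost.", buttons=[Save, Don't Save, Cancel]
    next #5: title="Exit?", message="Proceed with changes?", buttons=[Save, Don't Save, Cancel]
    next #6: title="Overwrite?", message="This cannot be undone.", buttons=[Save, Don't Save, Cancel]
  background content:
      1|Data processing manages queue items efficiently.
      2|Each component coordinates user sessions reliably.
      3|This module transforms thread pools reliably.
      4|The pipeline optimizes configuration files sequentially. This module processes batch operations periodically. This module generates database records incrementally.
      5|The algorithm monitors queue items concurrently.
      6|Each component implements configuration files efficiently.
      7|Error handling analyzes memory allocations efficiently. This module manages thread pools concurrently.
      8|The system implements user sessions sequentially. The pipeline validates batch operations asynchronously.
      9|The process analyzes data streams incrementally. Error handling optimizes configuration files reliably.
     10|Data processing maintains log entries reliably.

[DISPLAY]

eOfLife                         ┃            
────────────────────────────────┨            
 0                              ┃            
·█·····██···██··██              ┃            
····█··█·█···█·█·█              ┃            
··█···█····█····█·              ┃            
·······██······█··              ┃            
██···█·██·····█·██              ┃            
·██·█······█··██··              ┃            
━━━━━━━━━━━━━━━━━━━━━━━━━━━━━━━━━━━━━┓       
 DialogModal                         ┃       
─────────────────────────────────────┨       
Data processing manages queue items e┃       
Each component coordinates user sessi┃       
This ┌────────────────────────┐ools r┃       
The p│     Save Changes?      │ation ┃       
The a│ This cannot be undone. │ems co┃       


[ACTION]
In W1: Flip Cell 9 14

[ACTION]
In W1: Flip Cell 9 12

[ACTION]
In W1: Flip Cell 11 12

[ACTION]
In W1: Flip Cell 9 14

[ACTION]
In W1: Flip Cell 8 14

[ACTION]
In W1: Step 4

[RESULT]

eOfLife                         ┃            
────────────────────────────────┨            
 4                              ┃            
·····██·········██              ┃            
··················              ┃            
····█···········██              ┃            
················██              ┃            
······█·█·······██              ┃            
······██·········█              ┃            
━━━━━━━━━━━━━━━━━━━━━━━━━━━━━━━━━━━━━┓       
 DialogModal                         ┃       
─────────────────────────────────────┨       
Data processing manages queue items e┃       
Each component coordinates user sessi┃       
This ┌────────────────────────┐ools r┃       
The p│     Save Changes?      │ation ┃       
The a│ This cannot be undone. │ems co┃       


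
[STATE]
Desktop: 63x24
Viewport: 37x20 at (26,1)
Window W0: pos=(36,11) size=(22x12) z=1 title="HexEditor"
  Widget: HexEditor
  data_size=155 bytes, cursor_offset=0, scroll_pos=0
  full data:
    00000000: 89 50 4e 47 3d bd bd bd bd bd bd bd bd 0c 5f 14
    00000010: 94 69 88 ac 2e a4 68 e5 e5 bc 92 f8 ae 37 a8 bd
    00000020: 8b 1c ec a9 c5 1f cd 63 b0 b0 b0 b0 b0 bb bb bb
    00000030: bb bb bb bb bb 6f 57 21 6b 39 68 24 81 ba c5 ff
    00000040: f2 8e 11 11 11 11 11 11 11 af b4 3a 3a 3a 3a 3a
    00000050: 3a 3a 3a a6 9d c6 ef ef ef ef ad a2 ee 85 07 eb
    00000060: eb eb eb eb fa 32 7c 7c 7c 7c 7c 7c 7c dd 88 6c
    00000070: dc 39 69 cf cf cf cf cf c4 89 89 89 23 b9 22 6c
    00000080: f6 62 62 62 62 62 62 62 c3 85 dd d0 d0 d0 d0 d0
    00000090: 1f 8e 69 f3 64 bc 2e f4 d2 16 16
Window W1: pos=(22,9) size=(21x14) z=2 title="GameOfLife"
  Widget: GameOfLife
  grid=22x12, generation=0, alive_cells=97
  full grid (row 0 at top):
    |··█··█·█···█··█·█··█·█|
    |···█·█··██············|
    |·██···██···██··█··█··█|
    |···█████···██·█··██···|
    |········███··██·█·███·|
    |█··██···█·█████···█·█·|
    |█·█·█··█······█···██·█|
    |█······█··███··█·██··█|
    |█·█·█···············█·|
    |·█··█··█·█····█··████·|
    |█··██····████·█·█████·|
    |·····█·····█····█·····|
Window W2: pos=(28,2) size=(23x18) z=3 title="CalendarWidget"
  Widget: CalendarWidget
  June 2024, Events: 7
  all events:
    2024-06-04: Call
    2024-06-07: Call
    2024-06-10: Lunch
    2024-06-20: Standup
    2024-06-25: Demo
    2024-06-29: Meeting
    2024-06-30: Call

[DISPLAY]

                                     
  ┏━━━━━━━━━━━━━━━━━━━━━┓            
  ┃ CalendarWidget      ┃            
  ┠─────────────────────┨            
  ┃      June 2024      ┃            
  ┃Mo Tu We Th Fr Sa Su ┃            
  ┃                1  2 ┃            
  ┃ 3  4*  5  6  7*  8  ┃            
━━┃10* 11 12 13 14 15 16┃            
me┃17 18 19 20* 21 22 23┃            
──┃24 25* 26 27 28 29* 3┃━━━━━━┓     
: ┃                     ┃      ┃     
·█┃                     ┃──────┨     
··┃                     ┃0 4e 4┃     
██┃                     ┃9 88 a┃     
··┃                     ┃c ec a┃     
█·┃                     ┃b bb b┃     
█·┃                     ┃e 11 1┃     
··┗━━━━━━━━━━━━━━━━━━━━━┛a 3a a┃     
█···············┃60  eb eb eb e┃     


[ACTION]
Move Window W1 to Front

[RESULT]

                                     
  ┏━━━━━━━━━━━━━━━━━━━━━┓            
  ┃ CalendarWidget      ┃            
  ┠─────────────────────┨            
  ┃      June 2024      ┃            
  ┃Mo Tu We Th Fr Sa Su ┃            
  ┃                1  2 ┃            
  ┃ 3  4*  5  6  7*  8  ┃            
━━━━━━━━━━━━━━━━┓4 15 16┃            
meOfLife        ┃1 22 23┃            
────────────────┨8 29* 3┃━━━━━━┓     
: 0             ┃       ┃      ┃     
·█··██··········┃       ┃──────┨     
··██···██··█··█·┃       ┃0 4e 4┃     
████···██·█··██·┃       ┃9 88 a┃     
····███··██·█·██┃       ┃c ec a┃     
█···█·█████···█·┃       ┃b bb b┃     
█··█······█···██┃       ┃e 11 1┃     
···█··███··█·██·┃━━━━━━━┛a 3a a┃     
█···············┃60  eb eb eb e┃     


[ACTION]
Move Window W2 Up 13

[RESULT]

  ┃ CalendarWidget      ┃            
  ┠─────────────────────┨            
  ┃      June 2024      ┃            
  ┃Mo Tu We Th Fr Sa Su ┃            
  ┃                1  2 ┃            
  ┃ 3  4*  5  6  7*  8  ┃            
  ┃10* 11 12 13 14 15 16┃            
  ┃17 18 19 20* 21 22 23┃            
━━━━━━━━━━━━━━━━┓8 29* 3┃            
meOfLife        ┃       ┃            
────────────────┨       ┃━━━━━━┓     
: 0             ┃       ┃      ┃     
·█··██··········┃       ┃──────┨     
··██···██··█··█·┃       ┃0 4e 4┃     
████···██·█··██·┃       ┃9 88 a┃     
····███··██·█·██┃       ┃c ec a┃     
█···█·█████···█·┃━━━━━━━┛b bb b┃     
█··█······█···██┃40  f2 8e 11 1┃     
···█··███··█·██·┃50  3a 3a 3a a┃     
█···············┃60  eb eb eb e┃     


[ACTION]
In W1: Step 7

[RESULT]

  ┃ CalendarWidget      ┃            
  ┠─────────────────────┨            
  ┃      June 2024      ┃            
  ┃Mo Tu We Th Fr Sa Su ┃            
  ┃                1  2 ┃            
  ┃ 3  4*  5  6  7*  8  ┃            
  ┃10* 11 12 13 14 15 16┃            
  ┃17 18 19 20* 21 22 23┃            
━━━━━━━━━━━━━━━━┓8 29* 3┃            
meOfLife        ┃       ┃            
────────────────┨       ┃━━━━━━┓     
: 7             ┃       ┃      ┃     
·██······█···██·┃       ┃──────┨     
█·██···██···█··█┃       ┃0 4e 4┃     
·███····██···█··┃       ┃9 88 a┃     
··█······█···██·┃       ┃c ec a┃     
·██·██·········█┃━━━━━━━┛b bb b┃     
·█·····█·██·····┃40  f2 8e 11 1┃     
·█···█·█···█····┃50  3a 3a 3a a┃     
·█···█····█··█··┃60  eb eb eb e┃     


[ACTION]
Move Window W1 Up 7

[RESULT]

  ┃ CalendarWidget      ┃            
━━━━━━━━━━━━━━━━┓───────┨            
meOfLife        ┃4      ┃            
────────────────┨ Sa Su ┃            
: 7             ┃  1  2 ┃            
·██······█···██·┃7*  8  ┃            
█·██···██···█··█┃4 15 16┃            
·███····██···█··┃1 22 23┃            
··█······█···██·┃8 29* 3┃            
·██·██·········█┃       ┃            
·█·····█·██·····┃       ┃━━━━━━┓     
·█···█·█···█····┃       ┃      ┃     
·█···█····█··█··┃       ┃──────┨     
█····█·█··█·····┃       ┃0 4e 4┃     
━━━━━━━━━━━━━━━━┛       ┃9 88 a┃     
  ┃                     ┃c ec a┃     
  ┗━━━━━━━━━━━━━━━━━━━━━┛b bb b┃     
          ┃00000040  f2 8e 11 1┃     
          ┃00000050  3a 3a 3a a┃     
          ┃00000060  eb eb eb e┃     


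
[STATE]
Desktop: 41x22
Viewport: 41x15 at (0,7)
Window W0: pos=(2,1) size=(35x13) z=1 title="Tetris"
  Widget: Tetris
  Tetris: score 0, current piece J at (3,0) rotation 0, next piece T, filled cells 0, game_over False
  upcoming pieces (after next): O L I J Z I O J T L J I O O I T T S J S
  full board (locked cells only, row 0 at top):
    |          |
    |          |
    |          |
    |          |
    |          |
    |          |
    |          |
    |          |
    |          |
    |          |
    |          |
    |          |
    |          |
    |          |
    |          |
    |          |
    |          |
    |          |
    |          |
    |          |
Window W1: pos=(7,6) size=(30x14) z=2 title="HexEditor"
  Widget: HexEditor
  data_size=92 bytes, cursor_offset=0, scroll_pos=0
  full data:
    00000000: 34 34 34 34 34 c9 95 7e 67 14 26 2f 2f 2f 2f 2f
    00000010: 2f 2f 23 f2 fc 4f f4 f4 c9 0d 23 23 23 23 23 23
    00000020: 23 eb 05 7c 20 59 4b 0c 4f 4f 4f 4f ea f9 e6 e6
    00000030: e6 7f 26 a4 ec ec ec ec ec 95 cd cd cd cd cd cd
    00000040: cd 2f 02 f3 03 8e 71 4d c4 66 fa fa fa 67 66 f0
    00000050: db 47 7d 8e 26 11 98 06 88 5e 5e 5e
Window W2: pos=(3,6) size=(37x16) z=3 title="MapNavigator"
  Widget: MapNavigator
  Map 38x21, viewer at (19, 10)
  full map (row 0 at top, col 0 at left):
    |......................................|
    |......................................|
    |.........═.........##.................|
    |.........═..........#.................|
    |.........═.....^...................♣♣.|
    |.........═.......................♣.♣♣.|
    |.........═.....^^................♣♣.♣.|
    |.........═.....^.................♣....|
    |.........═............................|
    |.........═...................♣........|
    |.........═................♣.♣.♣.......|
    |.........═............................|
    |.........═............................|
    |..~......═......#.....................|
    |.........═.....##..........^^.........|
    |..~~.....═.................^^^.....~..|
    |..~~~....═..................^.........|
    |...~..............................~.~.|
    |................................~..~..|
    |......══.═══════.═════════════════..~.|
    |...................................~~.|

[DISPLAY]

  ┃┃ MapNavigator                      ┃ 
  ┃┠───────────────────────────────────┨ 
  ┃┃.......═.....^...................♣♣┃ 
  ┃┃.......═.......................♣.♣♣┃ 
  ┃┃.......═.....^^................♣♣.♣┃ 
  ┃┃.......═.....^.................♣...┃ 
  ┗┃.......═...........................┃ 
   ┃.......═...................♣.......┃ 
   ┃.......═.........@......♣.♣.♣......┃ 
   ┃.......═...........................┃ 
   ┃.......═...........................┃ 
   ┃~......═......#....................┃ 
   ┃.......═.....##..........^^........┃ 
   ┃~~.....═.................^^^.....~.┃ 
   ┗━━━━━━━━━━━━━━━━━━━━━━━━━━━━━━━━━━━┛ 


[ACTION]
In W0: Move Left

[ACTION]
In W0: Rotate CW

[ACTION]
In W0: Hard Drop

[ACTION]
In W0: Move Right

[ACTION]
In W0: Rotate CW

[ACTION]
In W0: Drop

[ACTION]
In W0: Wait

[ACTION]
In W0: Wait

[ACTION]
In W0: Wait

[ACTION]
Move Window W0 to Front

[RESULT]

  ┃          │                      ┃  ┃ 
  ┃          │                      ┃──┨ 
  ┃          │                      ┃♣♣┃ 
  ┃  ██      │Score:                ┃♣♣┃ 
  ┃  █       │0                     ┃.♣┃ 
  ┃  █       │                      ┃..┃ 
  ┗━━━━━━━━━━━━━━━━━━━━━━━━━━━━━━━━━┛..┃ 
   ┃.......═...................♣.......┃ 
   ┃.......═.........@......♣.♣.♣......┃ 
   ┃.......═...........................┃ 
   ┃.......═...........................┃ 
   ┃~......═......#....................┃ 
   ┃.......═.....##..........^^........┃ 
   ┃~~.....═.................^^^.....~.┃ 
   ┗━━━━━━━━━━━━━━━━━━━━━━━━━━━━━━━━━━━┛ 


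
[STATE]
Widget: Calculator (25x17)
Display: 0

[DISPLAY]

                        0
┌───┬───┬───┬───┐        
│ 7 │ 8 │ 9 │ ÷ │        
├───┼───┼───┼───┤        
│ 4 │ 5 │ 6 │ × │        
├───┼───┼───┼───┤        
│ 1 │ 2 │ 3 │ - │        
├───┼───┼───┼───┤        
│ 0 │ . │ = │ + │        
├───┼───┼───┼───┤        
│ C │ MC│ MR│ M+│        
└───┴───┴───┴───┘        
                         
                         
                         
                         
                         


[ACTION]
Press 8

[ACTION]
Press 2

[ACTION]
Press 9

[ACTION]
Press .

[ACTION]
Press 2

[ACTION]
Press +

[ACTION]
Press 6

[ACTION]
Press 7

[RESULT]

                       67
┌───┬───┬───┬───┐        
│ 7 │ 8 │ 9 │ ÷ │        
├───┼───┼───┼───┤        
│ 4 │ 5 │ 6 │ × │        
├───┼───┼───┼───┤        
│ 1 │ 2 │ 3 │ - │        
├───┼───┼───┼───┤        
│ 0 │ . │ = │ + │        
├───┼───┼───┼───┤        
│ C │ MC│ MR│ M+│        
└───┴───┴───┴───┘        
                         
                         
                         
                         
                         


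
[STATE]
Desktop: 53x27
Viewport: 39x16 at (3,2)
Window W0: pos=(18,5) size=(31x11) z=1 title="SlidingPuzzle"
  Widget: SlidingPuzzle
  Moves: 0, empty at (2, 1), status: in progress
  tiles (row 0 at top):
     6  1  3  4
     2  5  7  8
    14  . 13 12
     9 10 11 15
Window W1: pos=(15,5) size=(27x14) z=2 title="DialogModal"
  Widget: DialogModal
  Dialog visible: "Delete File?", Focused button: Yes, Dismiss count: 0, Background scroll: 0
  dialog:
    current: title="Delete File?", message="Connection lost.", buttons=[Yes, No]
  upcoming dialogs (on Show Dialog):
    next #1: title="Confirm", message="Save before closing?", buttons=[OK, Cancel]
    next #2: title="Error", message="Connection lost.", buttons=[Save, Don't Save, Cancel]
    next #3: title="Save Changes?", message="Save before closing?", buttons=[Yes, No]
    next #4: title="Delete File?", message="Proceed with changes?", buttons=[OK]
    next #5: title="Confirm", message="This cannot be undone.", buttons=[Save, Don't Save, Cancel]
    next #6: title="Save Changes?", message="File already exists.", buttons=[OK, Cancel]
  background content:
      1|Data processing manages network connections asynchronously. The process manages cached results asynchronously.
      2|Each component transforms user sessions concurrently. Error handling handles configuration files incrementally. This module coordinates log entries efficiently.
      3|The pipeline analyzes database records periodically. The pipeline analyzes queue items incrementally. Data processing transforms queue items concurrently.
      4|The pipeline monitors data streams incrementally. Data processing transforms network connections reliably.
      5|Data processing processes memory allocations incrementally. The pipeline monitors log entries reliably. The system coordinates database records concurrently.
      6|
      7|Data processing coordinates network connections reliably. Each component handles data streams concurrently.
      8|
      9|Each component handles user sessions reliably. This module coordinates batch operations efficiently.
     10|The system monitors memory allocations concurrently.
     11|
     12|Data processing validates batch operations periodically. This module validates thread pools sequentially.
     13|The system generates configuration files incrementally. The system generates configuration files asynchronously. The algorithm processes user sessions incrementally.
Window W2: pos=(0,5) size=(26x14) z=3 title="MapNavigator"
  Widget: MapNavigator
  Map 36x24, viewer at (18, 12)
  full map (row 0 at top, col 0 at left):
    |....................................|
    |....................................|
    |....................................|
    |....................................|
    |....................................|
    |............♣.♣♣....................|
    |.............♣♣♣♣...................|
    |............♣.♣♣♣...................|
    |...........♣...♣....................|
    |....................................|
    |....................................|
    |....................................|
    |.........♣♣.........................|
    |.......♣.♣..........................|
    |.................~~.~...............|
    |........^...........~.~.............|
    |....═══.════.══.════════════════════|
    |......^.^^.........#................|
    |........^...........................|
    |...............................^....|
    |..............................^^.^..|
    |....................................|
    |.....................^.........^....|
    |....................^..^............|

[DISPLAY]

                                       
                                       
                                       
━━━━━━━━━━━━━━━━━━━━━━┓━━━━━━━━━━━━━━━┓
apNavigator           ┃al             ┃
──────────────────────┨───────────────┨
....♣.♣♣♣.............┃ssing manages n┃
...♣...♣..............┃nent transforms┃
......................┃───────────┐dat┃
......................┃te File?   │dat┃
......................┃tion lost. │ses┃
.♣♣.......@...........┃s]  No     │   ┃
.♣....................┃───────────┘nat┃
.........~~.~.........┃               ┃
^...........~.~.......┃nent handles us┃
════.══.══════════════┃ monitors memor┃


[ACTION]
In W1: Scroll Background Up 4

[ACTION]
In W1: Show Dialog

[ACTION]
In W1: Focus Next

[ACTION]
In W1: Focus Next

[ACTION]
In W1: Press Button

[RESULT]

                                       
                                       
                                       
━━━━━━━━━━━━━━━━━━━━━━┓━━━━━━━━━━━━━━━┓
apNavigator           ┃al             ┃
──────────────────────┨───────────────┨
....♣.♣♣♣.............┃ssing manages n┃
...♣...♣..............┃nent transforms┃
......................┃ne analyzes dat┃
......................┃ne monitors dat┃
......................┃ssing processes┃
.♣♣.......@...........┃               ┃
.♣....................┃ssing coordinat┃
.........~~.~.........┃               ┃
^...........~.~.......┃nent handles us┃
════.══.══════════════┃ monitors memor┃


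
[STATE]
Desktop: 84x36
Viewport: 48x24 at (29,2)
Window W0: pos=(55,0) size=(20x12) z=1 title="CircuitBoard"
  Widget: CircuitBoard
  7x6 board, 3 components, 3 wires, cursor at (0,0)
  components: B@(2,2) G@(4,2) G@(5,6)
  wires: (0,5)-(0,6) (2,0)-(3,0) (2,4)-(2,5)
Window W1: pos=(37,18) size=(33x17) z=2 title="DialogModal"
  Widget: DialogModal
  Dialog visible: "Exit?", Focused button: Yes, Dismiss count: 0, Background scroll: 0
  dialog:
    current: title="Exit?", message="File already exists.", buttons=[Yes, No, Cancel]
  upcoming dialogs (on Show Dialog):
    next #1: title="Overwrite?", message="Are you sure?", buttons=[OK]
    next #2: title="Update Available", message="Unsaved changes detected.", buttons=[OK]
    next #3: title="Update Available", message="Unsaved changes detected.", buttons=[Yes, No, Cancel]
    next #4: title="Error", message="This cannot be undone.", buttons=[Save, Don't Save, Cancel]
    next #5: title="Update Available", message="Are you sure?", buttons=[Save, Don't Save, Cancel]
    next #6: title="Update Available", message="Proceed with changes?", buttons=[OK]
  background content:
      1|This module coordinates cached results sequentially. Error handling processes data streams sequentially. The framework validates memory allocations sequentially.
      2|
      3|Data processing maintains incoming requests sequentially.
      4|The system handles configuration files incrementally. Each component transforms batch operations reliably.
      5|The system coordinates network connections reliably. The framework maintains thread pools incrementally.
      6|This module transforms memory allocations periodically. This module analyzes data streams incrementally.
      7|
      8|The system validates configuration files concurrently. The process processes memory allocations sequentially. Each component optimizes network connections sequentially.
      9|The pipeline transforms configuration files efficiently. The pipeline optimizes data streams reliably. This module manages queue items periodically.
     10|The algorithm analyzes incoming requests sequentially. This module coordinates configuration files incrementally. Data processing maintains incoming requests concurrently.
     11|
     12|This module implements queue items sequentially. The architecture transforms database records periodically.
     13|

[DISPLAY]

                          ┠──────────────────┨  
                          ┃   0 1 2 3 4 5 6  ┃  
                          ┃0  [.]            ┃  
                          ┃                  ┃  
                          ┃1                 ┃  
                          ┃                  ┃  
                          ┃2   ·       B     ┃  
                          ┃    │             ┃  
                          ┃3   ·             ┃  
                          ┗━━━━━━━━━━━━━━━━━━┛  
                                                
                                                
                                                
                                                
                                                
                                                
        ┏━━━━━━━━━━━━━━━━━━━━━━━━━━━━━━━┓       
        ┃ DialogModal                   ┃       
        ┠───────────────────────────────┨       
        ┃This module coordinates cached ┃       
        ┃                               ┃       
        ┃Data processing maintains incom┃       
        ┃The system handles configuratio┃       
        ┃The┌──────────────────────┐ork ┃       


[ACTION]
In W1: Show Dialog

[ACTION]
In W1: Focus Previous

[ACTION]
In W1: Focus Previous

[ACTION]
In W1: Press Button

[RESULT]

                          ┠──────────────────┨  
                          ┃   0 1 2 3 4 5 6  ┃  
                          ┃0  [.]            ┃  
                          ┃                  ┃  
                          ┃1                 ┃  
                          ┃                  ┃  
                          ┃2   ·       B     ┃  
                          ┃    │             ┃  
                          ┃3   ·             ┃  
                          ┗━━━━━━━━━━━━━━━━━━┛  
                                                
                                                
                                                
                                                
                                                
                                                
        ┏━━━━━━━━━━━━━━━━━━━━━━━━━━━━━━━┓       
        ┃ DialogModal                   ┃       
        ┠───────────────────────────────┨       
        ┃This module coordinates cached ┃       
        ┃                               ┃       
        ┃Data processing maintains incom┃       
        ┃The system handles configuratio┃       
        ┃The system coordinates network ┃       
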